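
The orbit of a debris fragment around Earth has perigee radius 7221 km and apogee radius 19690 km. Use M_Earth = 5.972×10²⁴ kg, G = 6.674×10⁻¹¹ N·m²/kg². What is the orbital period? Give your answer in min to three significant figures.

μ = GM = 6.674×10⁻¹¹ × 5.972×10²⁴ = 3.986×10¹⁴ m³/s².
Semi-major axis a = (r_p + r_a)/2 = (7221.0 + 19690)/2 = 13456 km = 1.346×10⁷ m.
By Kepler's third law T = 2π√(a³/μ) = 2π × 2.472×10³ = 1.553×10⁴ s.
= 258.9 min.

T ≈ 259 min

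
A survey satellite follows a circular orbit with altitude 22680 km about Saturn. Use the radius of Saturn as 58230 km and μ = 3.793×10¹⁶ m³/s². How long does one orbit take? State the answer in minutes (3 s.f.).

r = 58230 + 22680 = 80910 km = 8.0910×10⁷ m.
Kepler's third law: T = 2π√(r³/μ) = 2π√((8.091×10⁷)³ / 3.793×10¹⁶).
r³/μ = 1.396×10⁷ s², so T = 2π × 3.737×10³ = 2.348×10⁴ s.
Converting: 2.348×10⁴ s ÷ 60.00 = 391.3 minutes.

T ≈ 391 minutes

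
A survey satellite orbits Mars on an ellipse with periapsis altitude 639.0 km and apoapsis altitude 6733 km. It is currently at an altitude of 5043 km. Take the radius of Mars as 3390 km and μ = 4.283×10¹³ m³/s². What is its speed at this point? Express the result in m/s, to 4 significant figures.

r_p = 3390 + 639.0 = 4029.0 km = 4.0290×10⁶ m.
r_a = 3390 + 6733 = 10123 km = 1.0123×10⁷ m.
r = 3390 + 5043 = 8433.0 km = 8.433×10⁶ m.
Semi-major axis a = (r_p + r_a)/2 = 7076.0 km = 7.076×10⁶ m.
Vis-viva: v² = μ(2/r − 1/a) = 4.283×10¹³ × (2.372×10⁻⁷ − 1.413×10⁻⁷) = 4.105×10⁶ m²/s².
v = 2026 m/s.

v ≈ 2026 m/s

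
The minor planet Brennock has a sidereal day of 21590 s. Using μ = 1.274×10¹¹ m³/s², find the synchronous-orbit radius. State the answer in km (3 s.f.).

r_sync ≈ 1150 km

A synchronous orbit has period T, so by Kepler's third law a = (μT²/4π²)^(1/3).
μT²/4π² = 1.274×10¹¹ × (2.159×10⁴)² / 39.48 = 1.504×10¹⁸ m³.
a = 1.146×10⁶ m = 1145.8 km.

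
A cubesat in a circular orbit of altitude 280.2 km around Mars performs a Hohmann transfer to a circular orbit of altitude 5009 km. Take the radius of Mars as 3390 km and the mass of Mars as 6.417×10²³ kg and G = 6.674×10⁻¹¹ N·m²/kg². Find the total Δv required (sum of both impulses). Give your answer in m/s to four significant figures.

μ = GM = 6.674×10⁻¹¹ × 6.417×10²³ = 4.283×10¹³ m³/s².
r₁ = 3390 + 280.2 = 3670.2 km = 3.6702×10⁶ m.
r₂ = 3390 + 5009 = 8399.0 km = 8.3990×10⁶ m.
Transfer ellipse a_t = (r₁ + r₂)/2 = 6.035×10⁶ m.
At r₁: circular v_c1 = √(μ/r₁) = 3416 m/s; transfer-periapsis v_p = √[μ(2/r₁ − 1/a_t)] = 4030 m/s.
Δv₁ = v_p − v_c1 = 614.0 m/s.
At r₂: circular v_c2 = √(μ/r₂) = 2258 m/s; transfer-apoapsis v_a = √[μ(2/r₂ − 1/a_t)] = 1761 m/s.
Δv₂ = v_c2 − v_a = 497.1 m/s.
Total Δv = Δv₁ + Δv₂ = 1111 m/s.

Δv_total ≈ 1111 m/s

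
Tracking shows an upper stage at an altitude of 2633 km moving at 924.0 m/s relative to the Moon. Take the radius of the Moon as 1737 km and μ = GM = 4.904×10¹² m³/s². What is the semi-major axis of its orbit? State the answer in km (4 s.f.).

r = 1737 + 2633 = 4370.0 km = 4.370×10⁶ m.
Specific orbital energy ε = v²/2 − μ/r = (924.0)²/2 − 4.904×10¹²/4.370×10⁶ = -6.953×10⁵ J/kg.
Since ε = −μ/(2a), a = −μ/(2ε) = 3.526×10⁶ m = 3526.5 km.

a ≈ 3526 km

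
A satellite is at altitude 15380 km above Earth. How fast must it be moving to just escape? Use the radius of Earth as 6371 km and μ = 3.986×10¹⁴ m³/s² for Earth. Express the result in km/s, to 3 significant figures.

r = 6371 + 15380 = 21751 km = 2.1751×10⁷ m.
Escape speed v_esc = √(2μ/r) = √(2 × 3.986×10¹⁴ / 2.175×10⁷) = √(3.665×10⁷) = 6054 m/s.
= 6.054 km/s.

v_esc ≈ 6.05 km/s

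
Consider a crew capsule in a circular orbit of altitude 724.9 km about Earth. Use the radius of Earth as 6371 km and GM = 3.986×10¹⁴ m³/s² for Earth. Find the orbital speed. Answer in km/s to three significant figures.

v ≈ 7.49 km/s

r = 6371 + 724.9 = 7095.9 km = 7.0959×10⁶ m.
For a circular orbit v = √(μ/r) = √(3.986×10¹⁴ / 7.096×10⁶) = √(5.617×10⁷) = 7495 m/s.
That is 7.495 km/s.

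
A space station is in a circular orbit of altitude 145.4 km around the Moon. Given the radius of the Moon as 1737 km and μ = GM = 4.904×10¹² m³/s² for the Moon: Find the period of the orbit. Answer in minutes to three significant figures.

T ≈ 122 minutes

r = 1737 + 145.4 = 1882.4 km = 1.8824×10⁶ m.
Kepler's third law: T = 2π√(r³/μ) = 2π√((1.882×10⁶)³ / 4.904×10¹²).
r³/μ = 1.360×10⁶ s², so T = 2π × 1.166×10³ = 7.328×10³ s.
Converting: 7.328×10³ s ÷ 60.00 = 122.1 minutes.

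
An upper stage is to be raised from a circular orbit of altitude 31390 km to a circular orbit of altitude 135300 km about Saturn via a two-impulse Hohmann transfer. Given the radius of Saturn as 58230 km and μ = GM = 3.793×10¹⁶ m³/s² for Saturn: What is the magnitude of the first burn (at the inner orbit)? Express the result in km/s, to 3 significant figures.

r₁ = 58230 + 31390 = 89620 km = 8.9620×10⁷ m.
r₂ = 58230 + 135300 = 193530 km = 1.9353×10⁸ m.
Transfer ellipse a_t = (r₁ + r₂)/2 = 1.416×10⁸ m.
At r₁: circular v_c1 = √(μ/r₁) = 20570 m/s; transfer-perikrone v_p = √[μ(2/r₁ − 1/a_t)] = 24050 m/s.
Δv₁ = v_p − v_c1 = 3480 m/s.
= 3.480 km/s.

Δv ≈ 3.48 km/s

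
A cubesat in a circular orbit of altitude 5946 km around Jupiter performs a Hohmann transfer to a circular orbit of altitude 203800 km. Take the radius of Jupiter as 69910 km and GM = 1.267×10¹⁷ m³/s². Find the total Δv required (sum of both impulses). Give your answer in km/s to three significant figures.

r₁ = 69910 + 5946 = 75856 km = 7.5856×10⁷ m.
r₂ = 69910 + 203800 = 273710 km = 2.7371×10⁸ m.
Transfer ellipse a_t = (r₁ + r₂)/2 = 1.748×10⁸ m.
At r₁: circular v_c1 = √(μ/r₁) = 40870 m/s; transfer-perijove v_p = √[μ(2/r₁ − 1/a_t)] = 51140 m/s.
Δv₁ = v_p − v_c1 = 10270 m/s.
At r₂: circular v_c2 = √(μ/r₂) = 21520 m/s; transfer-apojove v_a = √[μ(2/r₂ − 1/a_t)] = 14170 m/s.
Δv₂ = v_c2 − v_a = 7341 m/s.
Total Δv = Δv₁ + Δv₂ = 17620 m/s = 17.62 km/s.

Δv_total ≈ 17.6 km/s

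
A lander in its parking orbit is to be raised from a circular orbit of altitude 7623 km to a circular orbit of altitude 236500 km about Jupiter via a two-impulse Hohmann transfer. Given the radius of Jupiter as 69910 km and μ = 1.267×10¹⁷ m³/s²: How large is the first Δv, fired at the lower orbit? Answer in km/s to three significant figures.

r₁ = 69910 + 7623 = 77533 km = 7.7533×10⁷ m.
r₂ = 69910 + 236500 = 306410 km = 3.0641×10⁸ m.
Transfer ellipse a_t = (r₁ + r₂)/2 = 1.920×10⁸ m.
At r₁: circular v_c1 = √(μ/r₁) = 40420 m/s; transfer-perijove v_p = √[μ(2/r₁ − 1/a_t)] = 51070 m/s.
Δv₁ = v_p − v_c1 = 10650 m/s.
= 10.65 km/s.

Δv ≈ 10.6 km/s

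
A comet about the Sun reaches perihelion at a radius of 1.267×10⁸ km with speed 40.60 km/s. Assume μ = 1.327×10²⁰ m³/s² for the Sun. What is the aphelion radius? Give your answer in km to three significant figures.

aphelion radius ≈ 4.68×10⁸ km

r_p = 1.267×10¹¹ m.
Specific energy ε = v²/2 − μ/r = -2.232×10⁸ J/kg, so a = −μ/(2ε) = 2.973×10¹¹ m.
The apsides satisfy r_p + r_a = 2a, so the aphelion radius is 2a − r_p = 4.679×10¹¹ m = 4.6790×10⁸ km.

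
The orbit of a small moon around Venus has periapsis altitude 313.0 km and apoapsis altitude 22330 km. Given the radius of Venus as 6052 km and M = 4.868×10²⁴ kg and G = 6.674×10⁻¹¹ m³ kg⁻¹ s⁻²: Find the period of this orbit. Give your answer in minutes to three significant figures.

μ = GM = 6.674×10⁻¹¹ × 4.868×10²⁴ = 3.249×10¹⁴ m³/s².
r_p = 6052 + 313.0 = 6365.0 km = 6.3650×10⁶ m.
r_a = 6052 + 22330 = 28382 km = 2.8382×10⁷ m.
Semi-major axis a = (r_p + r_a)/2 = (6365.0 + 28382)/2 = 17374 km = 1.737×10⁷ m.
By Kepler's third law T = 2π√(a³/μ) = 2π × 4.018×10³ = 2.524×10⁴ s.
= 420.7 minutes.

T ≈ 421 minutes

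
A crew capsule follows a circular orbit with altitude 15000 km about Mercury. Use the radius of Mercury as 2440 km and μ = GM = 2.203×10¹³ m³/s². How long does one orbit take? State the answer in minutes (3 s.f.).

T ≈ 1620 minutes

r = 2440 + 15000 = 17440 km = 1.7440×10⁷ m.
Kepler's third law: T = 2π√(r³/μ) = 2π√((1.744×10⁷)³ / 2.203×10¹³).
r³/μ = 2.408×10⁸ s², so T = 2π × 1.552×10⁴ = 9.750×10⁴ s.
Converting: 9.750×10⁴ s ÷ 60.00 = 1625 minutes.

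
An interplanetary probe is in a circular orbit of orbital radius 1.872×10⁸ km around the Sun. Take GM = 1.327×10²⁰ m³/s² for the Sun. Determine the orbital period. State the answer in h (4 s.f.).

T ≈ 12270 h

r = 1.872×10⁸ km = 1.872×10¹¹ m.
Kepler's third law: T = 2π√(r³/μ) = 2π√((1.872×10¹¹)³ / 1.327×10²⁰).
r³/μ = 4.944×10¹³ s², so T = 2π × 7.031×10⁶ = 4.418×10⁷ s.
Converting: 4.418×10⁷ s ÷ 3600 = 12270 h.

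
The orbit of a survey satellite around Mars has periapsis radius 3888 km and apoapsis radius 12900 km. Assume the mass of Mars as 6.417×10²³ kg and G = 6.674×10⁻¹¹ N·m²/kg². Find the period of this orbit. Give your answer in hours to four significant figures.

T ≈ 6.486 hours

μ = GM = 6.674×10⁻¹¹ × 6.417×10²³ = 4.283×10¹³ m³/s².
Semi-major axis a = (r_p + r_a)/2 = (3888.0 + 12900)/2 = 8394.0 km = 8.394×10⁶ m.
By Kepler's third law T = 2π√(a³/μ) = 2π × 3.716×10³ = 2.335×10⁴ s.
= 6.486 hours.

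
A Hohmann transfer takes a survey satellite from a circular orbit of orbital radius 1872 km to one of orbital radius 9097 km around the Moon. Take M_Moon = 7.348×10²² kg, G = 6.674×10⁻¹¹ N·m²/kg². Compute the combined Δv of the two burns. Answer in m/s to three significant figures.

μ = GM = 6.674×10⁻¹¹ × 7.348×10²² = 4.904×10¹² m³/s².
r₁ = 1872 km = 1.872×10⁶ m.
r₂ = 9097 km = 9.097×10⁶ m.
Transfer ellipse a_t = (r₁ + r₂)/2 = 5.484×10⁶ m.
At r₁: circular v_c1 = √(μ/r₁) = 1619 m/s; transfer-perilune v_p = √[μ(2/r₁ − 1/a_t)] = 2085 m/s.
Δv₁ = v_p − v_c1 = 466.0 m/s.
At r₂: circular v_c2 = √(μ/r₂) = 734.2 m/s; transfer-apolune v_a = √[μ(2/r₂ − 1/a_t)] = 429.0 m/s.
Δv₂ = v_c2 − v_a = 305.3 m/s.
Total Δv = Δv₁ + Δv₂ = 771.2 m/s.

Δv_total ≈ 771 m/s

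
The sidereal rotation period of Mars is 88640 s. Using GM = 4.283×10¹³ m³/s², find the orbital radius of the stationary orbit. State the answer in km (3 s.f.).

A synchronous orbit has period T, so by Kepler's third law a = (μT²/4π²)^(1/3).
μT²/4π² = 4.283×10¹³ × (8.864×10⁴)² / 39.48 = 8.524×10²¹ m³.
a = 2.043×10⁷ m = 20428 km.

r_sync ≈ 20400 km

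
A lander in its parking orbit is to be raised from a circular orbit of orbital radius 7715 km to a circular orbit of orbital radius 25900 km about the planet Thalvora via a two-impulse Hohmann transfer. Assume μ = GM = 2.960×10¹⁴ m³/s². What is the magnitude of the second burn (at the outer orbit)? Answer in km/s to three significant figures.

r₁ = 7715 km = 7.715×10⁶ m.
r₂ = 25900 km = 2.590×10⁷ m.
Transfer ellipse a_t = (r₁ + r₂)/2 = 1.681×10⁷ m.
At r₁: circular v_c1 = √(μ/r₁) = 6194 m/s; transfer-periapsis v_p = √[μ(2/r₁ − 1/a_t)] = 7689 m/s.
At r₂: circular v_c2 = √(μ/r₂) = 3381 m/s; transfer-apoapsis v_a = √[μ(2/r₂ − 1/a_t)] = 2290 m/s.
Δv₂ = v_c2 − v_a = 1090 m/s.
= 1.090 km/s.

Δv ≈ 1.09 km/s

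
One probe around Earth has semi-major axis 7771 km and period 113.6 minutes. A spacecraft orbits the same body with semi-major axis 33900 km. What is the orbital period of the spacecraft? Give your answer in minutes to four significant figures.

Kepler's third law: T² ∝ a³, so T₂ = T₁ (a₂/a₁)^(3/2).
a₂/a₁ = 4.362, (a₂/a₁)^(3/2) = 9.111.
T₂ = 113.6 × 9.111 = 1035 minutes.

T₂ ≈ 1035 minutes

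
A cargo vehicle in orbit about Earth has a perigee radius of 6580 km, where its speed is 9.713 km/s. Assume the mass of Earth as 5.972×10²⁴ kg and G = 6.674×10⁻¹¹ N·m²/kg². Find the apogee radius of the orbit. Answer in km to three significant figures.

μ = GM = 6.674×10⁻¹¹ × 5.972×10²⁴ = 3.986×10¹⁴ m³/s².
r_p = 6.580×10⁶ m.
Specific energy ε = v²/2 − μ/r = -1.340×10⁷ J/kg, so a = −μ/(2ε) = 1.487×10⁷ m.
The apsides satisfy r_p + r_a = 2a, so the apogee radius is 2a − r_p = 2.316×10⁷ m = 23160 km.

apogee radius ≈ 23200 km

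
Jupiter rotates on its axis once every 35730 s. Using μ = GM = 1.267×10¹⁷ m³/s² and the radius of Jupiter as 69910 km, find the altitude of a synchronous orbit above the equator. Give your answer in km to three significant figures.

h_sync ≈ 90100 km

A synchronous orbit has period T, so by Kepler's third law a = (μT²/4π²)^(1/3).
μT²/4π² = 1.267×10¹⁷ × (3.573×10⁴)² / 39.48 = 4.097×10²⁴ m³.
a = 1.600×10⁸ m = 1.6002×10⁵ km.
Altitude h = a − R = 1.6002×10⁵ − 69910 = 90105 km.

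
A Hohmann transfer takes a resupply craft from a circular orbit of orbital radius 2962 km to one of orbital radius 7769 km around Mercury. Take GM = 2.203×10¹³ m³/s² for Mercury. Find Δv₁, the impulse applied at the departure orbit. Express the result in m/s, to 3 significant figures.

r₁ = 2962 km = 2.962×10⁶ m.
r₂ = 7769 km = 7.769×10⁶ m.
Transfer ellipse a_t = (r₁ + r₂)/2 = 5.366×10⁶ m.
At r₁: circular v_c1 = √(μ/r₁) = 2727 m/s; transfer-periherm v_p = √[μ(2/r₁ − 1/a_t)] = 3282 m/s.
Δv₁ = v_p − v_c1 = 554.5 m/s.

Δv ≈ 554 m/s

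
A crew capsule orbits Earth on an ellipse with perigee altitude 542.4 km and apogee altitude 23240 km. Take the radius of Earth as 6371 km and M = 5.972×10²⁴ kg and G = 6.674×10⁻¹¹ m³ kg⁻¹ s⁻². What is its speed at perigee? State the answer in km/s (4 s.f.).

v ≈ 9.668 km/s

μ = GM = 6.674×10⁻¹¹ × 5.972×10²⁴ = 3.986×10¹⁴ m³/s².
r_p = 6371 + 542.4 = 6913.4 km = 6.9134×10⁶ m.
r_a = 6371 + 23240 = 29611 km = 2.9611×10⁷ m.
Semi-major axis a = (r_p + r_a)/2 = 18262 km = 1.826×10⁷ m.
Vis-viva: v² = μ(2/r − 1/a) = 3.986×10¹⁴ × (2.893×10⁻⁷ − 5.476×10⁻⁸) = 9.348×10⁷ m²/s².
v = 9668 m/s = 9.668 km/s.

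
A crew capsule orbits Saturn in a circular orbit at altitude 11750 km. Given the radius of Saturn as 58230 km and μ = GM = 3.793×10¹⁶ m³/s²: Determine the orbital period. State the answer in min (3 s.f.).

T ≈ 315 min

r = 58230 + 11750 = 69980 km = 6.9980×10⁷ m.
Kepler's third law: T = 2π√(r³/μ) = 2π√((6.998×10⁷)³ / 3.793×10¹⁶).
r³/μ = 9.035×10⁶ s², so T = 2π × 3.006×10³ = 1.889×10⁴ s.
Converting: 1.889×10⁴ s ÷ 60.00 = 314.8 min.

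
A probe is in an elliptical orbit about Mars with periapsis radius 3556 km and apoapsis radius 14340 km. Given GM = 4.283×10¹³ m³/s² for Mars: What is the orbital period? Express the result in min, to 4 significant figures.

Semi-major axis a = (r_p + r_a)/2 = (3556.0 + 14340)/2 = 8948.0 km = 8.948×10⁶ m.
By Kepler's third law T = 2π√(a³/μ) = 2π × 4.090×10³ = 2.570×10⁴ s.
= 428.3 min.

T ≈ 428.3 min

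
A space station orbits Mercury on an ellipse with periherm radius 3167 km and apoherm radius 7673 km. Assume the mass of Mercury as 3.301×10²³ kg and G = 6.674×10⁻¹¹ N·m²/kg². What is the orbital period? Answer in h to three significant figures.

μ = GM = 6.674×10⁻¹¹ × 3.301×10²³ = 2.203×10¹³ m³/s².
Semi-major axis a = (r_p + r_a)/2 = (3167.0 + 7673.0)/2 = 5420.0 km = 5.420×10⁶ m.
By Kepler's third law T = 2π√(a³/μ) = 2π × 2.688×10³ = 1.689×10⁴ s.
= 4.692 h.

T ≈ 4.69 h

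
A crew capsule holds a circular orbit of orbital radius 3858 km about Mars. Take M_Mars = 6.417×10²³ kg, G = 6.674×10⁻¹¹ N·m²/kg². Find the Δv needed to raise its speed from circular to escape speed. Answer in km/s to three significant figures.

μ = GM = 6.674×10⁻¹¹ × 6.417×10²³ = 4.283×10¹³ m³/s².
r = 3858 km = 3.858×10⁶ m.
Circular speed v_c = √(μ/r) = 3332 m/s.
Escape speed v_esc = √(2μ/r) = √2 × v_c = 4712 m/s.
Δv = v_esc − v_c = 1380 m/s = 1.380 km/s.

Δv ≈ 1.38 km/s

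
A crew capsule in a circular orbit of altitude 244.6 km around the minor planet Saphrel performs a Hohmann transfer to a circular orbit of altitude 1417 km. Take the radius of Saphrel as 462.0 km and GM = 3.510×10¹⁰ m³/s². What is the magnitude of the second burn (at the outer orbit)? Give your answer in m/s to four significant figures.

Δv ≈ 35.63 m/s

r₁ = 462.0 + 244.6 = 706.60 km = 7.0660×10⁵ m.
r₂ = 462.0 + 1417 = 1879.0 km = 1.8790×10⁶ m.
Transfer ellipse a_t = (r₁ + r₂)/2 = 1.293×10⁶ m.
At r₁: circular v_c1 = √(μ/r₁) = 222.9 m/s; transfer-periapsis v_p = √[μ(2/r₁ − 1/a_t)] = 268.7 m/s.
At r₂: circular v_c2 = √(μ/r₂) = 136.7 m/s; transfer-apoapsis v_a = √[μ(2/r₂ − 1/a_t)] = 101.0 m/s.
Δv₂ = v_c2 − v_a = 35.63 m/s.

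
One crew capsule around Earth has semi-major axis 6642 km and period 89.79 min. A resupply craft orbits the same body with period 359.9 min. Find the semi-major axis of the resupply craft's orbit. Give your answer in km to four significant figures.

a₂ ≈ 16760 km

Kepler's third law: a³ ∝ T², so a₂ = a₁ (T₂/T₁)^(2/3).
T₂/T₁ = 4.008, (T₂/T₁)^(2/3) = 2.523.
a₂ = 6642 × 2.523 = 16760 km.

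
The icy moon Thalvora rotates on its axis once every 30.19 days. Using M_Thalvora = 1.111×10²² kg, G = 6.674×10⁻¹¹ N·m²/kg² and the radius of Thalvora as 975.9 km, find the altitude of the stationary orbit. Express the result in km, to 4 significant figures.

μ = GM = 6.674×10⁻¹¹ × 1.111×10²² = 7.415×10¹¹ m³/s².
T = 30.19 days = 2.608×10⁶ s.
A synchronous orbit has period T, so by Kepler's third law a = (μT²/4π²)^(1/3).
μT²/4π² = 7.415×10¹¹ × (2.608×10⁶)² / 39.48 = 1.278×10²³ m³.
a = 5.037×10⁷ m = 50369 km.
Altitude h = a − R = 50369 − 975.9 = 49393 km.

h_sync ≈ 49390 km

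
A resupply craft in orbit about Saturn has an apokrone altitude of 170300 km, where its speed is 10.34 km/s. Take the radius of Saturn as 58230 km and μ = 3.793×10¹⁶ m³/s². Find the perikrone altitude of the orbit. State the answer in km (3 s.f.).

r_a = 58230 + 170300 = 2.2853×10⁵ km = 2.285×10⁸ m.
Specific energy ε = v²/2 − μ/r = -1.125×10⁸ J/kg, so a = −μ/(2ε) = 1.686×10⁸ m.
The apsides satisfy r_p + r_a = 2a, so the perikrone radius is 2a − r_a = 1.086×10⁸ m = 1.0858×10⁵ km.
Perikrone altitude = 1.0858×10⁵ − 58230 = 50348 km.

perikrone altitude ≈ 50300 km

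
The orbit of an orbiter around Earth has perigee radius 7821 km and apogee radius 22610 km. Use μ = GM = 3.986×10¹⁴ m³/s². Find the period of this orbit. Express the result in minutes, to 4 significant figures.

T ≈ 311.3 minutes

Semi-major axis a = (r_p + r_a)/2 = (7821.0 + 22610)/2 = 15216 km = 1.522×10⁷ m.
By Kepler's third law T = 2π√(a³/μ) = 2π × 2.973×10³ = 1.868×10⁴ s.
= 311.3 minutes.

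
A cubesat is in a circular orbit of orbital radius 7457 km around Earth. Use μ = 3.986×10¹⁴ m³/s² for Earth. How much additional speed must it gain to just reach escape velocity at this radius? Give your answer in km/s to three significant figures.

Δv ≈ 3.03 km/s

r = 7457 km = 7.457×10⁶ m.
Circular speed v_c = √(μ/r) = 7311 m/s.
Escape speed v_esc = √(2μ/r) = √2 × v_c = 10340 m/s.
Δv = v_esc − v_c = 3028 m/s = 3.028 km/s.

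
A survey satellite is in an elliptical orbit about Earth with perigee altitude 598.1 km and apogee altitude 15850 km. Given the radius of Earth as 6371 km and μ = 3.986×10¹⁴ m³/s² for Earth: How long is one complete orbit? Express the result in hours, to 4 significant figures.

r_p = 6371 + 598.1 = 6969.1 km = 6.9691×10⁶ m.
r_a = 6371 + 15850 = 22221 km = 2.2221×10⁷ m.
Semi-major axis a = (r_p + r_a)/2 = (6969.1 + 22221)/2 = 14595 km = 1.460×10⁷ m.
By Kepler's third law T = 2π√(a³/μ) = 2π × 2.793×10³ = 1.755×10⁴ s.
= 4.874 hours.

T ≈ 4.874 hours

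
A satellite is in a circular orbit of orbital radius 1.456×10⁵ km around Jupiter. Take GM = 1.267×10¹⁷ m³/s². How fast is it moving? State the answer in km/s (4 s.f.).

v ≈ 29.50 km/s

r = 1.456×10⁵ km = 1.456×10⁸ m.
For a circular orbit v = √(μ/r) = √(1.267×10¹⁷ / 1.456×10⁸) = √(8.702×10⁸) = 29500 m/s.
That is 29.50 km/s.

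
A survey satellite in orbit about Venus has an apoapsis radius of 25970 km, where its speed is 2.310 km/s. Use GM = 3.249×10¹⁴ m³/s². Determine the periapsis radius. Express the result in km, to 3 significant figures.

periapsis radius ≈ 7040 km

r_a = 2.597×10⁷ m.
Specific energy ε = v²/2 − μ/r = -9.843×10⁶ J/kg, so a = −μ/(2ε) = 1.650×10⁷ m.
The apsides satisfy r_p + r_a = 2a, so the periapsis radius is 2a − r_a = 7.040×10⁶ m = 7039.8 km.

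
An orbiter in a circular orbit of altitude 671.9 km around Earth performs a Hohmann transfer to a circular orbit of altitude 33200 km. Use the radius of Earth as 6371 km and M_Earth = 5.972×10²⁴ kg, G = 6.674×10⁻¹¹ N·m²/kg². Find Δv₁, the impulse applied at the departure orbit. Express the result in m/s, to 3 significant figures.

μ = GM = 6.674×10⁻¹¹ × 5.972×10²⁴ = 3.986×10¹⁴ m³/s².
r₁ = 6371 + 671.9 = 7042.9 km = 7.0429×10⁶ m.
r₂ = 6371 + 33200 = 39571 km = 3.9571×10⁷ m.
Transfer ellipse a_t = (r₁ + r₂)/2 = 2.331×10⁷ m.
At r₁: circular v_c1 = √(μ/r₁) = 7523 m/s; transfer-perigee v_p = √[μ(2/r₁ − 1/a_t)] = 9802 m/s.
Δv₁ = v_p − v_c1 = 2279 m/s.

Δv ≈ 2280 m/s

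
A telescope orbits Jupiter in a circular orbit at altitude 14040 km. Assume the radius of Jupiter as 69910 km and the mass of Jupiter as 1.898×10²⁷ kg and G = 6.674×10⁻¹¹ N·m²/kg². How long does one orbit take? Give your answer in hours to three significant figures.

T ≈ 3.77 hours

μ = GM = 6.674×10⁻¹¹ × 1.898×10²⁷ = 1.267×10¹⁷ m³/s².
r = 69910 + 14040 = 83950 km = 8.3950×10⁷ m.
Kepler's third law: T = 2π√(r³/μ) = 2π√((8.395×10⁷)³ / 1.267×10¹⁷).
r³/μ = 4.671×10⁶ s², so T = 2π × 2.161×10³ = 1.358×10⁴ s.
Converting: 1.358×10⁴ s ÷ 3600 = 3.772 hours.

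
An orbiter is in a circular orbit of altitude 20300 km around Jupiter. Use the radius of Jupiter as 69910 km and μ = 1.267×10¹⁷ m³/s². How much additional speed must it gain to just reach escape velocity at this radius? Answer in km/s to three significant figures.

Δv ≈ 15.5 km/s

r = 69910 + 20300 = 90210 km = 9.0210×10⁷ m.
Circular speed v_c = √(μ/r) = 37480 m/s.
Escape speed v_esc = √(2μ/r) = √2 × v_c = 53000 m/s.
Δv = v_esc − v_c = 15520 m/s = 15.52 km/s.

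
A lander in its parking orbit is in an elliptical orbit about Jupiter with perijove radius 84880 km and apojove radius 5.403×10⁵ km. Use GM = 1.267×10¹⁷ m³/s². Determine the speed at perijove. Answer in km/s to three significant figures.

v ≈ 50.8 km/s

Semi-major axis a = (r_p + r_a)/2 = 3.1259×10⁵ km = 3.126×10⁸ m.
Vis-viva: v² = μ(2/r − 1/a) = 1.267×10¹⁷ × (2.356×10⁻⁸ − 3.199×10⁻⁹) = 2.580×10⁹ m²/s².
v = 50790 m/s = 50.79 km/s.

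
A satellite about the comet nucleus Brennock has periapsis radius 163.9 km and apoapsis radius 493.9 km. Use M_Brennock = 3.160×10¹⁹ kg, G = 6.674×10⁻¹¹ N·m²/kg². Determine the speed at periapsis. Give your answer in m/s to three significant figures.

μ = GM = 6.674×10⁻¹¹ × 3.160×10¹⁹ = 2.109×10⁹ m³/s².
Semi-major axis a = (r_p + r_a)/2 = 328.90 km = 3.289×10⁵ m.
Vis-viva: v² = μ(2/r − 1/a) = 2.109×10⁹ × (1.220×10⁻⁵ − 3.040×10⁻⁶) = 1.932×10⁴ m²/s².
v = 139.0 m/s.

v ≈ 139 m/s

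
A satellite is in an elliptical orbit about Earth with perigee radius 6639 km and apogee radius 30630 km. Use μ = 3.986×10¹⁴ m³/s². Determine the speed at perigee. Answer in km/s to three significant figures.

v ≈ 9.93 km/s

Semi-major axis a = (r_p + r_a)/2 = 18634 km = 1.863×10⁷ m.
Vis-viva: v² = μ(2/r − 1/a) = 3.986×10¹⁴ × (3.013×10⁻⁷ − 5.366×10⁻⁸) = 9.869×10⁷ m²/s².
v = 9934 m/s = 9.934 km/s.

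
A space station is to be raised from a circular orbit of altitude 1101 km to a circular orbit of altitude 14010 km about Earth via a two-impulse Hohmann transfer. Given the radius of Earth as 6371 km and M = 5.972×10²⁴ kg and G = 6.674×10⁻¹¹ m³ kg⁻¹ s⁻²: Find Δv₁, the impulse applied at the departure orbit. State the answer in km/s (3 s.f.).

Δv ≈ 1.53 km/s

μ = GM = 6.674×10⁻¹¹ × 5.972×10²⁴ = 3.986×10¹⁴ m³/s².
r₁ = 6371 + 1101 = 7472.0 km = 7.4720×10⁶ m.
r₂ = 6371 + 14010 = 20381 km = 2.0381×10⁷ m.
Transfer ellipse a_t = (r₁ + r₂)/2 = 1.393×10⁷ m.
At r₁: circular v_c1 = √(μ/r₁) = 7304 m/s; transfer-perigee v_p = √[μ(2/r₁ − 1/a_t)] = 8835 m/s.
Δv₁ = v_p − v_c1 = 1532 m/s.
= 1.532 km/s.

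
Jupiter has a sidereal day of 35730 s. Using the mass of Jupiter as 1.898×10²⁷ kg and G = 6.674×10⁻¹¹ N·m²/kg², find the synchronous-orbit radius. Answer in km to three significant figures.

μ = GM = 6.674×10⁻¹¹ × 1.898×10²⁷ = 1.267×10¹⁷ m³/s².
A synchronous orbit has period T, so by Kepler's third law a = (μT²/4π²)^(1/3).
μT²/4π² = 1.267×10¹⁷ × (3.573×10⁴)² / 39.48 = 4.096×10²⁴ m³.
a = 1.600×10⁸ m = 1.6000×10⁵ km.

r_sync ≈ 1.60×10⁵ km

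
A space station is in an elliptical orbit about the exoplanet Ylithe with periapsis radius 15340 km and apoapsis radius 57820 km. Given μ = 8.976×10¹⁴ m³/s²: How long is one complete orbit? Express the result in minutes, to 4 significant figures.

Semi-major axis a = (r_p + r_a)/2 = (15340 + 57820)/2 = 36580 km = 3.658×10⁷ m.
By Kepler's third law T = 2π√(a³/μ) = 2π × 7.385×10³ = 4.640×10⁴ s.
= 773.3 minutes.

T ≈ 773.3 minutes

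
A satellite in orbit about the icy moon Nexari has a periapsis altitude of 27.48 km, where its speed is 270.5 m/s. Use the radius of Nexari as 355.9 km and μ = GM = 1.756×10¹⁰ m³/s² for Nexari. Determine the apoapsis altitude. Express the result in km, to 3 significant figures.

apoapsis altitude ≈ 1170 km

r_p = 355.9 + 27.48 = 383.38 km = 3.834×10⁵ m.
Specific energy ε = v²/2 − μ/r = -9.218×10³ J/kg, so a = −μ/(2ε) = 9.525×10⁵ m.
The apsides satisfy r_p + r_a = 2a, so the apoapsis radius is 2a − r_p = 1.522×10⁶ m = 1521.6 km.
Apoapsis altitude = 1521.6 − 355.9 = 1165.7 km.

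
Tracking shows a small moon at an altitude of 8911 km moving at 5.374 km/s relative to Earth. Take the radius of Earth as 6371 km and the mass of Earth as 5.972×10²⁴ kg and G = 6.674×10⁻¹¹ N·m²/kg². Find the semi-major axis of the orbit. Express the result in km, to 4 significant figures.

a ≈ 17120 km

μ = GM = 6.674×10⁻¹¹ × 5.972×10²⁴ = 3.986×10¹⁴ m³/s².
r = 6371 + 8911 = 15282 km = 1.528×10⁷ m.
Specific orbital energy ε = v²/2 − μ/r = (5374)²/2 − 3.986×10¹⁴/1.528×10⁷ = -1.164×10⁷ J/kg.
Since ε = −μ/(2a), a = −μ/(2ε) = 1.712×10⁷ m = 17119 km.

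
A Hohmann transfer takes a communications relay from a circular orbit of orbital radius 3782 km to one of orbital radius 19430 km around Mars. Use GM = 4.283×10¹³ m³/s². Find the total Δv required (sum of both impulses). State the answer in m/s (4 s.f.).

r₁ = 3782 km = 3.782×10⁶ m.
r₂ = 19430 km = 1.943×10⁷ m.
Transfer ellipse a_t = (r₁ + r₂)/2 = 1.161×10⁷ m.
At r₁: circular v_c1 = √(μ/r₁) = 3365 m/s; transfer-periapsis v_p = √[μ(2/r₁ − 1/a_t)] = 4354 m/s.
Δv₁ = v_p − v_c1 = 989.0 m/s.
At r₂: circular v_c2 = √(μ/r₂) = 1485 m/s; transfer-apoapsis v_a = √[μ(2/r₂ − 1/a_t)] = 847.5 m/s.
Δv₂ = v_c2 − v_a = 637.2 m/s.
Total Δv = Δv₁ + Δv₂ = 1626 m/s.

Δv_total ≈ 1626 m/s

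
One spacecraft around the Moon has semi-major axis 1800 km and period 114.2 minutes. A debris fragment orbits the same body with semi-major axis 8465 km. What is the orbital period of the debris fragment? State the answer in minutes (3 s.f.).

T₂ ≈ 1160 minutes

Kepler's third law: T² ∝ a³, so T₂ = T₁ (a₂/a₁)^(3/2).
a₂/a₁ = 4.703, (a₂/a₁)^(3/2) = 10.20.
T₂ = 114.2 × 10.20 = 1165 minutes.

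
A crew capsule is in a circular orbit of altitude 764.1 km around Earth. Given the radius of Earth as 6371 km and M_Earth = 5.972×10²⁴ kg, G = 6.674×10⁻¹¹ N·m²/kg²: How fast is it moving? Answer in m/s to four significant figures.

v ≈ 7474 m/s

μ = GM = 6.674×10⁻¹¹ × 5.972×10²⁴ = 3.986×10¹⁴ m³/s².
r = 6371 + 764.1 = 7135.1 km = 7.1351×10⁶ m.
For a circular orbit v = √(μ/r) = √(3.986×10¹⁴ / 7.135×10⁶) = √(5.586×10⁷) = 7474 m/s.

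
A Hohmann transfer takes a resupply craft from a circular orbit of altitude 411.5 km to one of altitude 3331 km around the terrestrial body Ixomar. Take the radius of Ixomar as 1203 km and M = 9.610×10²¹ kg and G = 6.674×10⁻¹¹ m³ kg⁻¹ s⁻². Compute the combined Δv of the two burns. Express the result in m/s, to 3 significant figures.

μ = GM = 6.674×10⁻¹¹ × 9.610×10²¹ = 6.414×10¹¹ m³/s².
r₁ = 1203 + 411.5 = 1614.5 km = 1.6145×10⁶ m.
r₂ = 1203 + 3331 = 4534.0 km = 4.5340×10⁶ m.
Transfer ellipse a_t = (r₁ + r₂)/2 = 3.074×10⁶ m.
At r₁: circular v_c1 = √(μ/r₁) = 630.3 m/s; transfer-periapsis v_p = √[μ(2/r₁ − 1/a_t)] = 765.4 m/s.
Δv₁ = v_p − v_c1 = 135.1 m/s.
At r₂: circular v_c2 = √(μ/r₂) = 376.1 m/s; transfer-apoapsis v_a = √[μ(2/r₂ − 1/a_t)] = 272.6 m/s.
Δv₂ = v_c2 − v_a = 103.5 m/s.
Total Δv = Δv₁ + Δv₂ = 238.7 m/s.

Δv_total ≈ 239 m/s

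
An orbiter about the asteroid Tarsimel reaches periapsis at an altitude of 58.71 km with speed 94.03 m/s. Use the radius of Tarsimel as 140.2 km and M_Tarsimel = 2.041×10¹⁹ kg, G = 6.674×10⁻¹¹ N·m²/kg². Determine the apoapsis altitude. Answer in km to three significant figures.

apoapsis altitude ≈ 222 km

μ = GM = 6.674×10⁻¹¹ × 2.041×10¹⁹ = 1.362×10⁹ m³/s².
r_p = 140.2 + 58.71 = 198.91 km = 1.989×10⁵ m.
Specific energy ε = v²/2 − μ/r = -2.427×10³ J/kg, so a = −μ/(2ε) = 2.806×10⁵ m.
The apsides satisfy r_p + r_a = 2a, so the apoapsis radius is 2a − r_p = 3.623×10⁵ m = 362.27 km.
Apoapsis altitude = 362.27 − 140.2 = 222.07 km.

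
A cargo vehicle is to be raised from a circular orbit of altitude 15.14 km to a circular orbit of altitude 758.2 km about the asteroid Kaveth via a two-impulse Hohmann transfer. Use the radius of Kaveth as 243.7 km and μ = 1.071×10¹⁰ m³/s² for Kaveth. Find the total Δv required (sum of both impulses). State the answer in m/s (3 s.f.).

Δv_total ≈ 90.2 m/s

r₁ = 243.7 + 15.14 = 258.84 km = 2.5884×10⁵ m.
r₂ = 243.7 + 758.2 = 1001.9 km = 1.0019×10⁶ m.
Transfer ellipse a_t = (r₁ + r₂)/2 = 6.304×10⁵ m.
At r₁: circular v_c1 = √(μ/r₁) = 203.4 m/s; transfer-periapsis v_p = √[μ(2/r₁ − 1/a_t)] = 256.4 m/s.
Δv₁ = v_p − v_c1 = 53.03 m/s.
At r₂: circular v_c2 = √(μ/r₂) = 103.4 m/s; transfer-apoapsis v_a = √[μ(2/r₂ − 1/a_t)] = 66.25 m/s.
Δv₂ = v_c2 − v_a = 37.14 m/s.
Total Δv = Δv₁ + Δv₂ = 90.17 m/s.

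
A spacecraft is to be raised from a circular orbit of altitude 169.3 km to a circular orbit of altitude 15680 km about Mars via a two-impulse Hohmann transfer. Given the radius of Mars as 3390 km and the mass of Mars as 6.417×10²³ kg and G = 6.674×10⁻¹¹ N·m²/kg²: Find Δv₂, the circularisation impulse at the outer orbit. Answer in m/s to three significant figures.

μ = GM = 6.674×10⁻¹¹ × 6.417×10²³ = 4.283×10¹³ m³/s².
r₁ = 3390 + 169.3 = 3559.3 km = 3.5593×10⁶ m.
r₂ = 3390 + 15680 = 19070 km = 1.9070×10⁷ m.
Transfer ellipse a_t = (r₁ + r₂)/2 = 1.131×10⁷ m.
At r₁: circular v_c1 = √(μ/r₁) = 3469 m/s; transfer-periapsis v_p = √[μ(2/r₁ − 1/a_t)] = 4503 m/s.
At r₂: circular v_c2 = √(μ/r₂) = 1499 m/s; transfer-apoapsis v_a = √[μ(2/r₂ − 1/a_t)] = 840.5 m/s.
Δv₂ = v_c2 − v_a = 658.1 m/s.

Δv ≈ 658 m/s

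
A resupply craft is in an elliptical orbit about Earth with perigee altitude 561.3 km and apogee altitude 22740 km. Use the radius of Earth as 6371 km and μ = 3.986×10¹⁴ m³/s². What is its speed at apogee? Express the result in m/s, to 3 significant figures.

r_p = 6371 + 561.3 = 6932.3 km = 6.9323×10⁶ m.
r_a = 6371 + 22740 = 29111 km = 2.9111×10⁷ m.
Semi-major axis a = (r_p + r_a)/2 = 18022 km = 1.802×10⁷ m.
Vis-viva: v² = μ(2/r − 1/a) = 3.986×10¹⁴ × (6.870×10⁻⁸ − 5.549×10⁻⁸) = 5.267×10⁶ m²/s².
v = 2295 m/s.

v ≈ 2290 m/s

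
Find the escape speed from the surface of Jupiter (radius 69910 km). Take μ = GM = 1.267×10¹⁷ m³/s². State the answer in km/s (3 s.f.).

v_esc ≈ 60.2 km/s

r = R = 6.991×10⁷ m.
Escape speed v_esc = √(2μ/r) = √(2 × 1.267×10¹⁷ / 6.991×10⁷) = √(3.625×10⁹) = 60210 m/s.
= 60.21 km/s.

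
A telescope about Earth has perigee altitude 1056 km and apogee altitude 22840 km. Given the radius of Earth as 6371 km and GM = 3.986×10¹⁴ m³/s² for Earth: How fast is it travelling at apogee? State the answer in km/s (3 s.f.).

r_p = 6371 + 1056 = 7427.0 km = 7.4270×10⁶ m.
r_a = 6371 + 22840 = 29211 km = 2.9211×10⁷ m.
Semi-major axis a = (r_p + r_a)/2 = 18319 km = 1.832×10⁷ m.
Vis-viva: v² = μ(2/r − 1/a) = 3.986×10¹⁴ × (6.847×10⁻⁸ − 5.459×10⁻⁸) = 5.532×10⁶ m²/s².
v = 2352 m/s = 2.352 km/s.

v ≈ 2.35 km/s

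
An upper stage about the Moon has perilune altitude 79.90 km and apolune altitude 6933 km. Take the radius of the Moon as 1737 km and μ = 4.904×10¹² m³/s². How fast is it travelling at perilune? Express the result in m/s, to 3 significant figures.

r_p = 1737 + 79.90 = 1816.9 km = 1.8169×10⁶ m.
r_a = 1737 + 6933 = 8670.0 km = 8.6700×10⁶ m.
Semi-major axis a = (r_p + r_a)/2 = 5243.4 km = 5.243×10⁶ m.
Vis-viva: v² = μ(2/r − 1/a) = 4.904×10¹² × (1.101×10⁻⁶ − 1.907×10⁻⁷) = 4.463×10⁶ m²/s².
v = 2113 m/s.

v ≈ 2110 m/s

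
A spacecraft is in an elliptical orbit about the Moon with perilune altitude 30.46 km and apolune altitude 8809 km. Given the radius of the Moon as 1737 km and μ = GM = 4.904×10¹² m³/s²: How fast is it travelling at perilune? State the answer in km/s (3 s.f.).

r_p = 1737 + 30.46 = 1767.5 km = 1.7675×10⁶ m.
r_a = 1737 + 8809 = 10546 km = 1.0546×10⁷ m.
Semi-major axis a = (r_p + r_a)/2 = 6156.7 km = 6.157×10⁶ m.
Vis-viva: v² = μ(2/r − 1/a) = 4.904×10¹² × (1.132×10⁻⁶ − 1.624×10⁻⁷) = 4.753×10⁶ m²/s².
v = 2180 m/s = 2.180 km/s.

v ≈ 2.18 km/s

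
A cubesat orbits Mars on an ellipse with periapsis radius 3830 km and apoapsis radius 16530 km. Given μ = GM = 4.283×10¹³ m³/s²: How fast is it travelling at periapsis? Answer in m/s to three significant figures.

v ≈ 4260 m/s

Semi-major axis a = (r_p + r_a)/2 = 10180 km = 1.018×10⁷ m.
Vis-viva: v² = μ(2/r − 1/a) = 4.283×10¹³ × (5.222×10⁻⁷ − 9.823×10⁻⁸) = 1.816×10⁷ m²/s².
v = 4261 m/s.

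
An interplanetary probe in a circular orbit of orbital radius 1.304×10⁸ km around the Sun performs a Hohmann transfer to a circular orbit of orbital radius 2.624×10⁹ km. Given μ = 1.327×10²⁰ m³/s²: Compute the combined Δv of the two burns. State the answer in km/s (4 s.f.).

r₁ = 1.304×10⁸ km = 1.304×10¹¹ m.
r₂ = 2.624×10⁹ km = 2.624×10¹² m.
Transfer ellipse a_t = (r₁ + r₂)/2 = 1.377×10¹² m.
At r₁: circular v_c1 = √(μ/r₁) = 31900 m/s; transfer-perihelion v_p = √[μ(2/r₁ − 1/a_t)] = 44030 m/s.
Δv₁ = v_p − v_c1 = 12130 m/s.
At r₂: circular v_c2 = √(μ/r₂) = 7111 m/s; transfer-aphelion v_a = √[μ(2/r₂ − 1/a_t)] = 2188 m/s.
Δv₂ = v_c2 − v_a = 4923 m/s.
Total Δv = Δv₁ + Δv₂ = 17060 m/s = 17.06 km/s.

Δv_total ≈ 17.06 km/s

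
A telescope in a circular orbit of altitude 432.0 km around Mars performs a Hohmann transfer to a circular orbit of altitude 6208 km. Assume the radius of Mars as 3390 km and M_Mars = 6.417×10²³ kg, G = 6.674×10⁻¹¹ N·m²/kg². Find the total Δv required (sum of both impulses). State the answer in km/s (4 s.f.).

μ = GM = 6.674×10⁻¹¹ × 6.417×10²³ = 4.283×10¹³ m³/s².
r₁ = 3390 + 432.0 = 3822.0 km = 3.8220×10⁶ m.
r₂ = 3390 + 6208 = 9598.0 km = 9.5980×10⁶ m.
Transfer ellipse a_t = (r₁ + r₂)/2 = 6.710×10⁶ m.
At r₁: circular v_c1 = √(μ/r₁) = 3347 m/s; transfer-periapsis v_p = √[μ(2/r₁ − 1/a_t)] = 4004 m/s.
Δv₁ = v_p − v_c1 = 656.1 m/s.
At r₂: circular v_c2 = √(μ/r₂) = 2112 m/s; transfer-apoapsis v_a = √[μ(2/r₂ − 1/a_t)] = 1594 m/s.
Δv₂ = v_c2 − v_a = 518.1 m/s.
Total Δv = Δv₁ + Δv₂ = 1174 m/s = 1.174 km/s.

Δv_total ≈ 1.174 km/s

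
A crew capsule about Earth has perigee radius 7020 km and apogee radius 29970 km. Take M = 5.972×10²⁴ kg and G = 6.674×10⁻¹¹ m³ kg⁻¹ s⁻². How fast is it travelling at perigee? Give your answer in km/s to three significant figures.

μ = GM = 6.674×10⁻¹¹ × 5.972×10²⁴ = 3.986×10¹⁴ m³/s².
Semi-major axis a = (r_p + r_a)/2 = 18495 km = 1.850×10⁷ m.
Vis-viva: v² = μ(2/r − 1/a) = 3.986×10¹⁴ × (2.849×10⁻⁷ − 5.407×10⁻⁸) = 9.200×10⁷ m²/s².
v = 9592 m/s = 9.592 km/s.

v ≈ 9.59 km/s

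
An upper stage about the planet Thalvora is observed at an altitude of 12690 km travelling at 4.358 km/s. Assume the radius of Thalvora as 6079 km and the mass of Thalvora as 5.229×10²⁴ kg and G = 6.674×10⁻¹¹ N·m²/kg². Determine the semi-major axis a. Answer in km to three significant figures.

a ≈ 19200 km

μ = GM = 6.674×10⁻¹¹ × 5.229×10²⁴ = 3.490×10¹⁴ m³/s².
r = 6079 + 12690 = 18769 km = 1.877×10⁷ m.
Vis-viva rearranged: 1/a = 2/r − v²/μ = 1.066×10⁻⁷ − 5.442×10⁻⁸ = 5.214×10⁻⁸ m⁻¹.
a = 1.918×10⁷ m = 19180 km.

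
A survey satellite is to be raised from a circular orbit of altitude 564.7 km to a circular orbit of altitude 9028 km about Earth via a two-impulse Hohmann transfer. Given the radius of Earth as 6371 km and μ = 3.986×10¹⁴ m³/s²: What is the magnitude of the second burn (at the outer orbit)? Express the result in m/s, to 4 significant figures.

Δv ≈ 1078 m/s

r₁ = 6371 + 564.7 = 6935.7 km = 6.9357×10⁶ m.
r₂ = 6371 + 9028 = 15399 km = 1.5399×10⁷ m.
Transfer ellipse a_t = (r₁ + r₂)/2 = 1.117×10⁷ m.
At r₁: circular v_c1 = √(μ/r₁) = 7581 m/s; transfer-perigee v_p = √[μ(2/r₁ − 1/a_t)] = 8902 m/s.
At r₂: circular v_c2 = √(μ/r₂) = 5088 m/s; transfer-apogee v_a = √[μ(2/r₂ − 1/a_t)] = 4010 m/s.
Δv₂ = v_c2 − v_a = 1078 m/s.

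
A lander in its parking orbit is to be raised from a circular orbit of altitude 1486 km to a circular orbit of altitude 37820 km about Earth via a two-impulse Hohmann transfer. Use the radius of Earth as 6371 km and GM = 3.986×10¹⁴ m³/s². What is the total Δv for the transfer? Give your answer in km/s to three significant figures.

r₁ = 6371 + 1486 = 7857.0 km = 7.8570×10⁶ m.
r₂ = 6371 + 37820 = 44191 km = 4.4191×10⁷ m.
Transfer ellipse a_t = (r₁ + r₂)/2 = 2.602×10⁷ m.
At r₁: circular v_c1 = √(μ/r₁) = 7123 m/s; transfer-perigee v_p = √[μ(2/r₁ − 1/a_t)] = 9282 m/s.
Δv₁ = v_p − v_c1 = 2159 m/s.
At r₂: circular v_c2 = √(μ/r₂) = 3003 m/s; transfer-apogee v_a = √[μ(2/r₂ − 1/a_t)] = 1650 m/s.
Δv₂ = v_c2 − v_a = 1353 m/s.
Total Δv = Δv₁ + Δv₂ = 3512 m/s = 3.512 km/s.

Δv_total ≈ 3.51 km/s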